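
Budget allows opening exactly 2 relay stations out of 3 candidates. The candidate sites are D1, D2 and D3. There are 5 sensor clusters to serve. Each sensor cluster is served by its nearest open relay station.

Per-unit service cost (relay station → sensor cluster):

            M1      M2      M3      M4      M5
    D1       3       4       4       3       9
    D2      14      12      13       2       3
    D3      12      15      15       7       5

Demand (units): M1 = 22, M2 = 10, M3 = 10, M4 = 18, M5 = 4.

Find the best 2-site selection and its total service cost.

Choose D1 and D2; total service cost 194.

With exactly 2 open, each sensor cluster uses its cheapest among the chosen.
{D1, D2}: M1→D1 3·22=66, M2→D1 4·10=40, M3→D1 4·10=40, M4→D2 2·18=36, M5→D2 3·4=12. Service cost 194.
{D1, D3}: service cost 220
{D2, D3}: service cost 562
Among all 3 size-2 choices, {D1, D2} is lowest.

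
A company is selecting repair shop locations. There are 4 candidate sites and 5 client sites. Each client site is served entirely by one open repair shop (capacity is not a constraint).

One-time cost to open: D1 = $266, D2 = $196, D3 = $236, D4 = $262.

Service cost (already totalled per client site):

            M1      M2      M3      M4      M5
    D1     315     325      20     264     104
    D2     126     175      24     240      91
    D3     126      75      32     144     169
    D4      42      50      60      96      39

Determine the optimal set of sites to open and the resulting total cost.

Open D4 only; minimum total cost 549.

For any fixed open set, each client site goes to its cheapest open site; total = fixed + service.
{D4}: M1→D4 42, M2→D4 50, M3→D4 60, M4→D4 96, M5→D4 39. Service 287; fixed 262; total 549.
{D2, D4}: service 251 + fixed 458 = 709
{D3, D4}: service 259 + fixed 498 = 757
{D1, D2, D3, D4}: M1→D4 42, M2→D4 50, M3→D1 20, M4→D4 96, M5→D4 39. Service 247; fixed 960; total 1207.
No other subset beats 549.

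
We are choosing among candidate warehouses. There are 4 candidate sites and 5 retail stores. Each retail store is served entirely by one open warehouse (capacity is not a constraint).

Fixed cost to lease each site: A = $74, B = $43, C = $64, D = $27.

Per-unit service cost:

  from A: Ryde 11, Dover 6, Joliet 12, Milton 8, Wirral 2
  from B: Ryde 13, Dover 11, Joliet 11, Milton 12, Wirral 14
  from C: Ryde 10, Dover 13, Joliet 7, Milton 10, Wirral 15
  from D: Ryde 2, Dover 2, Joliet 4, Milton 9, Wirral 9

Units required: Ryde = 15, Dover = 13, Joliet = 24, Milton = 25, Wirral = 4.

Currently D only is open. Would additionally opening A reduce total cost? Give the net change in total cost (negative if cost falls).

Current service cost with {D}: 413.
Adding A: each retail store re-picks its cheapest; new service cost 360, saving 53.
Extra fixed cost: 74. Net change = 74 − 53 = 21.
(Totals: 440 → 461.)

No — net change +21 (cost rises by 21).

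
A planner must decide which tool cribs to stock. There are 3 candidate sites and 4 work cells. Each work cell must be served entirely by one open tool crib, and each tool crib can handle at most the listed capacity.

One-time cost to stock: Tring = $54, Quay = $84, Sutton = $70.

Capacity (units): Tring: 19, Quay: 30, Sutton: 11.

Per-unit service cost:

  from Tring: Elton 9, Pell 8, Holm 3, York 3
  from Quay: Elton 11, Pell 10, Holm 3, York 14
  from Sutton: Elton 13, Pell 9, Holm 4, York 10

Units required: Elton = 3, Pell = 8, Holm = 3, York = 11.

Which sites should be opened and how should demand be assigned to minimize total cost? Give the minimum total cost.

Minimum total cost: 265

Open {Tring, Sutton}: Elton→Tring 9·3=27, Pell→Sutton 9·8=72, Holm→Tring 3·3=9, York→Tring 3·11=33.
Loads: Tring carries 17/19, Sutton carries 8/11. Service 141; fixed 124; total 265.
Next best feasible plan costs 268.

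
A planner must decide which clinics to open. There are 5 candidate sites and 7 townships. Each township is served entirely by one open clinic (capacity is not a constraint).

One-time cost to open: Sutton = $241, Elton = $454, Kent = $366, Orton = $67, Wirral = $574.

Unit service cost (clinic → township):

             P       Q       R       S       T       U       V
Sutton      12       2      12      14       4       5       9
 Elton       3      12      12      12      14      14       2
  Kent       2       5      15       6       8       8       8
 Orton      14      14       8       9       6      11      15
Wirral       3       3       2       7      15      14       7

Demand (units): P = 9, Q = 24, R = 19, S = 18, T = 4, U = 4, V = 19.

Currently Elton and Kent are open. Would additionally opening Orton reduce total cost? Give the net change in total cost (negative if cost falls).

Current service cost with {Elton, Kent}: 576.
Adding Orton: each township re-picks its cheapest; new service cost 492, saving 84.
Extra fixed cost: 67. Net change = 67 − 84 = -17.
(Totals: 1396 → 1379.)

Yes — net change −17 (cost falls by 17).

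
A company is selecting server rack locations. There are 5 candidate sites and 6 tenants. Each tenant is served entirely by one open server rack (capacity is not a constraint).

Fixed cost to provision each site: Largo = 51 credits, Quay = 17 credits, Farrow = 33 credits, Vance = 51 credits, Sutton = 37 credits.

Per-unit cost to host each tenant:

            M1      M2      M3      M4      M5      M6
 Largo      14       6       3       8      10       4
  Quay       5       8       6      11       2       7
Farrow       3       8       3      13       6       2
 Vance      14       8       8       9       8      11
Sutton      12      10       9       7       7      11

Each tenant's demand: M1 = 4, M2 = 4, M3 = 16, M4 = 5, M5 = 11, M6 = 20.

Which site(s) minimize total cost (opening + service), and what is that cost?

For any fixed open set, each tenant goes to its cheapest open site; total = fixed + service.
{Quay, Farrow}: M1→Farrow 3·4=12, M2→Quay 8·4=32, M3→Farrow 3·16=48, M4→Quay 11·5=55, M5→Quay 2·11=22, M6→Farrow 2·20=40. Service 209; fixed 50; total 259.
{Quay, Farrow, Sutton}: service 189 + fixed 87 = 276
{Largo, Quay, Farrow}: service 186 + fixed 101 = 287
{Largo, Quay, Farrow, Vance, Sutton}: service 181 + fixed 189 = 370
No other subset beats 259.

Open Quay and Farrow; minimum total cost 259.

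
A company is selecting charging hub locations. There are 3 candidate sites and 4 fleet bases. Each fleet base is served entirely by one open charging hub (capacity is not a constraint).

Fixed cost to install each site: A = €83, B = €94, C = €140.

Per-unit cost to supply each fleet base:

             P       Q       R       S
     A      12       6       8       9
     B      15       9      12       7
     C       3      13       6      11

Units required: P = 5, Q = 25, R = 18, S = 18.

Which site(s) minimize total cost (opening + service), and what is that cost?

Open A only; minimum total cost 599.

For any fixed open set, each fleet base goes to its cheapest open site; total = fixed + service.
{A}: P→A 12·5=60, Q→A 6·25=150, R→A 8·18=144, S→A 9·18=162. Service 516; fixed 83; total 599.
{A, B}: P→A 12·5=60, Q→A 6·25=150, R→A 8·18=144, S→B 7·18=126. Service 480; fixed 177; total 657.
{A, C}: P→C 3·5=15, Q→A 6·25=150, R→C 6·18=108, S→A 9·18=162. Service 435; fixed 223; total 658.
{A, B, C}: service 399 + fixed 317 = 716
(All 7 nonempty subsets were checked; A only is lowest.)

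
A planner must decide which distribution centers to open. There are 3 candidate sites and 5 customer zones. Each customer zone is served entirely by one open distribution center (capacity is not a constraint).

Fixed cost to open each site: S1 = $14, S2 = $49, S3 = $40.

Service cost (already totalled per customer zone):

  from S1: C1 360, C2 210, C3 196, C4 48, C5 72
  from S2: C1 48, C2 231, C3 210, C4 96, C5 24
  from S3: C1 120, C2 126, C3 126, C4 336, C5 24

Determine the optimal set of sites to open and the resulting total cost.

For any fixed open set, each customer zone goes to its cheapest open site; total = fixed + service.
{S1, S2, S3}: C1→S2 48, C2→S3 126, C3→S3 126, C4→S1 48, C5→S2 24. Service 372; fixed 103; total 475.
{S1, S3}: service 444 + fixed 54 = 498
{S2, S3}: service 420 + fixed 89 = 509
{S1}: C1→S1 360, C2→S1 210, C3→S1 196, C4→S1 48, C5→S1 72. Service 886; fixed 14; total 900.
No other subset beats 475.

Open S1, S2 and S3; minimum total cost 475.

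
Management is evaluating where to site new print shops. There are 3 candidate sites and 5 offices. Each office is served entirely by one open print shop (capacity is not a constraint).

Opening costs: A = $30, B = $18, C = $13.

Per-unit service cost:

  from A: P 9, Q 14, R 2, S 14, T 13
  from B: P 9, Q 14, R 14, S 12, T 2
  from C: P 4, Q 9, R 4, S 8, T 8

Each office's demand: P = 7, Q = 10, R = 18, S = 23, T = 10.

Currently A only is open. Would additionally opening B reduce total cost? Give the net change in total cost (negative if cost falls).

Yes — net change −138 (cost falls by 138).

Current service cost with {A}: 691.
Adding B: each office re-picks its cheapest; new service cost 535, saving 156.
Extra fixed cost: 18. Net change = 18 − 156 = -138.
(Totals: 721 → 583.)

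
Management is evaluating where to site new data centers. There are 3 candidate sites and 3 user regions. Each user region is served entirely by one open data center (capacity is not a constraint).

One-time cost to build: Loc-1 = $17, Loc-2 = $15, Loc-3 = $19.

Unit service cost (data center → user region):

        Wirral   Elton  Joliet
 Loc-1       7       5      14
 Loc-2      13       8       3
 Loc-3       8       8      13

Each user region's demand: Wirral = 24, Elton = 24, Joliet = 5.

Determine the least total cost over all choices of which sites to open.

For any fixed open set, each user region goes to its cheapest open site; total = fixed + service.
{Loc-1, Loc-2}: Wirral→Loc-1 7·24=168, Elton→Loc-1 5·24=120, Joliet→Loc-2 3·5=15. Service 303; fixed 32; total 335.
{Loc-1, Loc-2, Loc-3}: Wirral→Loc-1 7·24=168, Elton→Loc-1 5·24=120, Joliet→Loc-2 3·5=15. Service 303; fixed 51; total 354.
{Loc-1}: Wirral→Loc-1 7·24=168, Elton→Loc-1 5·24=120, Joliet→Loc-1 14·5=70. Service 358; fixed 17; total 375.
{Loc-2}: Wirral→Loc-2 13·24=312, Elton→Loc-2 8·24=192, Joliet→Loc-2 3·5=15. Service 519; fixed 15; total 534.
(All 7 nonempty subsets were checked; Loc-1 and Loc-2 is lowest.)

Minimum total cost: 335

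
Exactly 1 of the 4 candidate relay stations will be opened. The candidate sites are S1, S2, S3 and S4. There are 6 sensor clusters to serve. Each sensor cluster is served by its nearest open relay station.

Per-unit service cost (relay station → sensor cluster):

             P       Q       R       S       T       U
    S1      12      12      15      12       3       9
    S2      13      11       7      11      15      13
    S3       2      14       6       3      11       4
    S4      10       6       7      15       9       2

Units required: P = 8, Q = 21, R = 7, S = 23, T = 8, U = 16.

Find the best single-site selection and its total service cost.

Choose S3 only; total service cost 573.

With exactly 1 open, each sensor cluster uses its cheapest among the chosen.
{S3}: P→S3 2·8=16, Q→S3 14·21=294, R→S3 6·7=42, S→S3 3·23=69, T→S3 11·8=88, U→S3 4·16=64. Service cost 573.
{S4}: service cost 704
{S1}: service cost 897
Among all 4 size-1 choices, {S3} is lowest.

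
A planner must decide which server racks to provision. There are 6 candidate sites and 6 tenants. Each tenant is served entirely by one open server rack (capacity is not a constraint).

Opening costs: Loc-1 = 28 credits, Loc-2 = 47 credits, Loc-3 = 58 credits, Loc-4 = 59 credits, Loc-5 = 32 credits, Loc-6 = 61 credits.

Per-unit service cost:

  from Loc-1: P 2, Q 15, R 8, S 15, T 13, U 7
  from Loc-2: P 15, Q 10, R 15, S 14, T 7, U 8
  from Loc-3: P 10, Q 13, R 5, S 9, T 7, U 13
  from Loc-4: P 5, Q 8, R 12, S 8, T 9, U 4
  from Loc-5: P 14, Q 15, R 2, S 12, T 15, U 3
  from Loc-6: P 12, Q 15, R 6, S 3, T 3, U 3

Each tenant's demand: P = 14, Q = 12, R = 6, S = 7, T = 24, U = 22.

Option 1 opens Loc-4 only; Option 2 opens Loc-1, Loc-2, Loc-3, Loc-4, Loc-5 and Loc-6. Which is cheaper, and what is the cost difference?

Option 1: {Loc-4}: P→Loc-4 5·14=70, Q→Loc-4 8·12=96, R→Loc-4 12·6=72, S→Loc-4 8·7=56, T→Loc-4 9·24=216, U→Loc-4 4·22=88. Service 598; fixed 59; total 657.
Option 2: {Loc-1, Loc-2, Loc-3, Loc-4, Loc-5, Loc-6}: P→Loc-1 2·14=28, Q→Loc-4 8·12=96, R→Loc-5 2·6=12, S→Loc-6 3·7=21, T→Loc-6 3·24=72, U→Loc-5 3·22=66. Service 295; fixed 285; total 580.
Difference: |657 − 580| = 77.

Option 2 is cheaper by 77.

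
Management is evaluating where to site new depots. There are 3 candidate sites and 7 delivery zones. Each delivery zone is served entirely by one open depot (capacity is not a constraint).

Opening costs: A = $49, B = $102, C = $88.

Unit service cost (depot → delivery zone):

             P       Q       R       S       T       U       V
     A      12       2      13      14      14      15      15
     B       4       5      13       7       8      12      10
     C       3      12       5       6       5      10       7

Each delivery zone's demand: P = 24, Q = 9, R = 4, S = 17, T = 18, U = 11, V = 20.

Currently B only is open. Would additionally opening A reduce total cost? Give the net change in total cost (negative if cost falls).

No — net change +22 (cost rises by 22).

Current service cost with {B}: 788.
Adding A: each delivery zone re-picks its cheapest; new service cost 761, saving 27.
Extra fixed cost: 49. Net change = 49 − 27 = 22.
(Totals: 890 → 912.)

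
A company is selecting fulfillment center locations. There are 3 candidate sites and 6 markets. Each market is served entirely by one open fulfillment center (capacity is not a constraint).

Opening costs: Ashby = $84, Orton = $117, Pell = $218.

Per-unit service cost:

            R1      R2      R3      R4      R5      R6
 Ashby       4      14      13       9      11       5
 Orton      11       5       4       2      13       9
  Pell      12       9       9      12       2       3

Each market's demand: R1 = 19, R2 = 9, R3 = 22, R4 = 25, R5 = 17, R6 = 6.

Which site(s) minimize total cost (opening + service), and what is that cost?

Open Ashby and Orton; minimum total cost 677.

For any fixed open set, each market goes to its cheapest open site; total = fixed + service.
{Ashby, Orton}: R1→Ashby 4·19=76, R2→Orton 5·9=45, R3→Orton 4·22=88, R4→Orton 2·25=50, R5→Ashby 11·17=187, R6→Ashby 5·6=30. Service 476; fixed 201; total 677.
{Ashby, Orton, Pell}: service 311 + fixed 419 = 730
{Orton, Pell}: service 444 + fixed 335 = 779
{Ashby}: R1→Ashby 4·19=76, R2→Ashby 14·9=126, R3→Ashby 13·22=286, R4→Ashby 9·25=225, R5→Ashby 11·17=187, R6→Ashby 5·6=30. Service 930; fixed 84; total 1014.
No other subset beats 677.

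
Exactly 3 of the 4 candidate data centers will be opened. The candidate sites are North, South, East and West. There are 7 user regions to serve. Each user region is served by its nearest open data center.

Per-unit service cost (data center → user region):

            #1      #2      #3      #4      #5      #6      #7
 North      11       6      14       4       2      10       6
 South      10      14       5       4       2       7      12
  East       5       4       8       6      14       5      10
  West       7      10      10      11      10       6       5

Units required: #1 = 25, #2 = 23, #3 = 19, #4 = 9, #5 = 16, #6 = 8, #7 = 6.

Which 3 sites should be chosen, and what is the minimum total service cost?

Choose South, East and West; total service cost 450.

With exactly 3 open, each user region uses its cheapest among the chosen.
{South, East, West}: #1→East 5·25=125, #2→East 4·23=92, #3→South 5·19=95, #4→South 4·9=36, #5→South 2·16=32, #6→East 5·8=40, #7→West 5·6=30. Service cost 450.
{North, South, East}: service cost 456
{North, East, West}: service cost 507
Among all 4 size-3 choices, {South, East, West} is lowest.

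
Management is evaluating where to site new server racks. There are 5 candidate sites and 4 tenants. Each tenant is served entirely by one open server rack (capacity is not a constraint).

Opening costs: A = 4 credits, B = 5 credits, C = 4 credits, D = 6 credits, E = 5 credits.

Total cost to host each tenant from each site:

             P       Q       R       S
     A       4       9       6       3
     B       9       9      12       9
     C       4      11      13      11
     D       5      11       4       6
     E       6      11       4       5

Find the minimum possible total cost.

For any fixed open set, each tenant goes to its cheapest open site; total = fixed + service.
{A}: P→A 4, Q→A 9, R→A 6, S→A 3. Service 22; fixed 4; total 26.
{A, E}: service 20 + fixed 9 = 29
{A, C}: service 22 + fixed 8 = 30
{A, B, C, D, E}: service 20 + fixed 24 = 44
No other subset beats 26.

Minimum total cost: 26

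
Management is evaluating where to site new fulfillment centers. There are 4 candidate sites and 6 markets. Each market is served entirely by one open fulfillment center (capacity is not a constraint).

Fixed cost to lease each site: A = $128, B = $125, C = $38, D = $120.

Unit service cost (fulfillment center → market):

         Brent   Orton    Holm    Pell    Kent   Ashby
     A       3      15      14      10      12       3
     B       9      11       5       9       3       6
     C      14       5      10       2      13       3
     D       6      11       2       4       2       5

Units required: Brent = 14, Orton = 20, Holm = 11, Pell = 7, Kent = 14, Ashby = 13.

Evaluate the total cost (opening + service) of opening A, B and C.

Each market is assigned to its cheapest site among the open ones.
{A, B, C}: Brent→A 3·14=42, Orton→C 5·20=100, Holm→B 5·11=55, Pell→C 2·7=14, Kent→B 3·14=42, Ashby→A 3·13=39. Service 292; fixed 291; total 583.

Total cost: 583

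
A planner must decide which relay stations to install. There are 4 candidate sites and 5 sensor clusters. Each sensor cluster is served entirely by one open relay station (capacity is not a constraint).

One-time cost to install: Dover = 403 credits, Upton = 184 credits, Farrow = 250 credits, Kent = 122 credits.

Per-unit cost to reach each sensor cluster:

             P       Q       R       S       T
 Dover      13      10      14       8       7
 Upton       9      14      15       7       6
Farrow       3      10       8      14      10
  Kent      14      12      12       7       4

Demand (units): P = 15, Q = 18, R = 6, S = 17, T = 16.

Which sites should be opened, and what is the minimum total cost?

Open Kent only; minimum total cost 803.

For any fixed open set, each sensor cluster goes to its cheapest open site; total = fixed + service.
{Kent}: P→Kent 14·15=210, Q→Kent 12·18=216, R→Kent 12·6=72, S→Kent 7·17=119, T→Kent 4·16=64. Service 681; fixed 122; total 803.
{Farrow, Kent}: P→Farrow 3·15=45, Q→Farrow 10·18=180, R→Farrow 8·6=48, S→Kent 7·17=119, T→Kent 4·16=64. Service 456; fixed 372; total 828.
{Upton}: service 692 + fixed 184 = 876
{Dover, Upton, Farrow, Kent}: service 456 + fixed 959 = 1415
No other subset beats 803.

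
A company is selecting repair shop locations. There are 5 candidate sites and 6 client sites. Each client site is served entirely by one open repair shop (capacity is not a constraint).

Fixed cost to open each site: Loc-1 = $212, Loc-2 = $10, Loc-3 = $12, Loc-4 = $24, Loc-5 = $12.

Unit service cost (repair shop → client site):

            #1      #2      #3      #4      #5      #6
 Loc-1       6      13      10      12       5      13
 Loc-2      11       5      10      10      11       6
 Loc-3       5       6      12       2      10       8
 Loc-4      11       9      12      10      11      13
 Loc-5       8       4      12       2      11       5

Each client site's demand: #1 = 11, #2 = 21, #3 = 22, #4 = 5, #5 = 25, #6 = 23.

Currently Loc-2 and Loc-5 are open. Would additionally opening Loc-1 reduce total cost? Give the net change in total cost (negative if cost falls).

Current service cost with {Loc-2, Loc-5}: 792.
Adding Loc-1: each client site re-picks its cheapest; new service cost 620, saving 172.
Extra fixed cost: 212. Net change = 212 − 172 = 40.
(Totals: 814 → 854.)

No — net change +40 (cost rises by 40).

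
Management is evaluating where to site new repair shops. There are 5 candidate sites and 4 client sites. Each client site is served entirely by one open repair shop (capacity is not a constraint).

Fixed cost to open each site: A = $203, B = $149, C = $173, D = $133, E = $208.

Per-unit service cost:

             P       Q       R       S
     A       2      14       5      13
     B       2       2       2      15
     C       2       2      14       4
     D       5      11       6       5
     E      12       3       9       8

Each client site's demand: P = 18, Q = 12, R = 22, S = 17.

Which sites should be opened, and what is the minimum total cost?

For any fixed open set, each client site goes to its cheapest open site; total = fixed + service.
{B, D}: P→B 2·18=36, Q→B 2·12=24, R→B 2·22=44, S→D 5·17=85. Service 189; fixed 282; total 471.
{B, C}: service 172 + fixed 322 = 494
{B}: service 359 + fixed 149 = 508
{A, B, C, D, E}: service 172 + fixed 866 = 1038
No other subset beats 471.

Open B and D; minimum total cost 471.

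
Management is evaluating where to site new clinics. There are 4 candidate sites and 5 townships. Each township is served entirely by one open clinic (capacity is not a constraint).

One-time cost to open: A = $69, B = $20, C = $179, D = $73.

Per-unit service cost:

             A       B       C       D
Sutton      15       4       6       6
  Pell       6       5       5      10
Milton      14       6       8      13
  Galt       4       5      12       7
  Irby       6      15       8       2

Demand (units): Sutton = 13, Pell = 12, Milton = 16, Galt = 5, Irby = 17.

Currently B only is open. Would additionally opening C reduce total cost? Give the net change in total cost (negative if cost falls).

Current service cost with {B}: 488.
Adding C: each township re-picks its cheapest; new service cost 369, saving 119.
Extra fixed cost: 179. Net change = 179 − 119 = 60.
(Totals: 508 → 568.)

No — net change +60 (cost rises by 60).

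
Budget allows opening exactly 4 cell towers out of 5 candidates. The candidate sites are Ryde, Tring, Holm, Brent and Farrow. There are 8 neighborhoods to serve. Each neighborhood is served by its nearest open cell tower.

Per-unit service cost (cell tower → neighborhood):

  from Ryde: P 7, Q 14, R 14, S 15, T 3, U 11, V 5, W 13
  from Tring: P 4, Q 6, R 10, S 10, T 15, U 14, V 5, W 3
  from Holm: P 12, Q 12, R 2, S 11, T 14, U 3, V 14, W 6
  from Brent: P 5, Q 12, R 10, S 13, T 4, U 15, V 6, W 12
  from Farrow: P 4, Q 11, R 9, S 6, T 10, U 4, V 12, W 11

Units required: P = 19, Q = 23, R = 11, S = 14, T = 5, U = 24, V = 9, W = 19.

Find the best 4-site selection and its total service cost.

With exactly 4 open, each neighborhood uses its cheapest among the chosen.
{Ryde, Tring, Holm, Farrow}: P→Tring 4·19=76, Q→Tring 6·23=138, R→Holm 2·11=22, S→Farrow 6·14=84, T→Ryde 3·5=15, U→Holm 3·24=72, V→Ryde 5·9=45, W→Tring 3·19=57. Service cost 509.
{Tring, Holm, Brent, Farrow}: service cost 514
{Ryde, Tring, Holm, Brent}: service cost 565
Among all 5 size-4 choices, {Ryde, Tring, Holm, Farrow} is lowest.

Choose Ryde, Tring, Holm and Farrow; total service cost 509.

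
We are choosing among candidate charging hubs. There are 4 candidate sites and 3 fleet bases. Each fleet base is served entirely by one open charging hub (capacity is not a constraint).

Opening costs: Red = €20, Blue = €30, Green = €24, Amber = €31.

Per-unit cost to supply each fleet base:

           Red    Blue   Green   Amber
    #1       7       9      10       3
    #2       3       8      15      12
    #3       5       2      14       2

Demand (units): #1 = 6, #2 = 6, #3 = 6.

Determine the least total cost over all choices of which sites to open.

For any fixed open set, each fleet base goes to its cheapest open site; total = fixed + service.
{Red, Amber}: #1→Amber 3·6=18, #2→Red 3·6=18, #3→Amber 2·6=12. Service 48; fixed 51; total 99.
{Red}: service 90 + fixed 20 = 110
{Red, Blue}: #1→Red 7·6=42, #2→Red 3·6=18, #3→Blue 2·6=12. Service 72; fixed 50; total 122.
{Red, Blue, Green, Amber}: #1→Amber 3·6=18, #2→Red 3·6=18, #3→Blue 2·6=12. Service 48; fixed 105; total 153.
No other subset beats 99.

Minimum total cost: 99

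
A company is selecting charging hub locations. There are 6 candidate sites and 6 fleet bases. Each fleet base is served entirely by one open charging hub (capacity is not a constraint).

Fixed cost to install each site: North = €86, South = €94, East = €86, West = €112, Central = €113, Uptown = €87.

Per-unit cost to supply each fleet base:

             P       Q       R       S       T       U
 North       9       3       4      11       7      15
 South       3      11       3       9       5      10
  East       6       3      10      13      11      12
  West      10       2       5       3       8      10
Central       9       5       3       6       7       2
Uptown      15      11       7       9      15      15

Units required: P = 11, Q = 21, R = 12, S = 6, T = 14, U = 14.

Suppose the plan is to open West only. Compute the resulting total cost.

Each fleet base is assigned to its cheapest site among the open ones.
{West}: P→West 10·11=110, Q→West 2·21=42, R→West 5·12=60, S→West 3·6=18, T→West 8·14=112, U→West 10·14=140. Service 482; fixed 112; total 594.

Total cost: 594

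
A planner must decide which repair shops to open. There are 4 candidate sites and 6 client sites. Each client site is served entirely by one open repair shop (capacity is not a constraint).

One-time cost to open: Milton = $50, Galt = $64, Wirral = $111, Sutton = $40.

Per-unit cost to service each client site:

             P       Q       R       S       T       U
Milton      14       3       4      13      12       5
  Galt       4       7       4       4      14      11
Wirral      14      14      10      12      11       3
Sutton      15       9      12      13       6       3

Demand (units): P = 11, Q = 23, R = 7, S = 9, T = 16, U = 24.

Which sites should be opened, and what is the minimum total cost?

For any fixed open set, each client site goes to its cheapest open site; total = fixed + service.
{Milton, Galt, Sutton}: P→Galt 4·11=44, Q→Milton 3·23=69, R→Milton 4·7=28, S→Galt 4·9=36, T→Sutton 6·16=96, U→Sutton 3·24=72. Service 345; fixed 154; total 499.
{Galt, Sutton}: P→Galt 4·11=44, Q→Galt 7·23=161, R→Galt 4·7=28, S→Galt 4·9=36, T→Sutton 6·16=96, U→Sutton 3·24=72. Service 437; fixed 104; total 541.
{Milton, Galt}: P→Galt 4·11=44, Q→Milton 3·23=69, R→Milton 4·7=28, S→Galt 4·9=36, T→Milton 12·16=192, U→Milton 5·24=120. Service 489; fixed 114; total 603.
{Milton, Galt, Wirral, Sutton}: P→Galt 4·11=44, Q→Milton 3·23=69, R→Milton 4·7=28, S→Galt 4·9=36, T→Sutton 6·16=96, U→Wirral 3·24=72. Service 345; fixed 265; total 610.
No other subset beats 499.

Open Milton, Galt and Sutton; minimum total cost 499.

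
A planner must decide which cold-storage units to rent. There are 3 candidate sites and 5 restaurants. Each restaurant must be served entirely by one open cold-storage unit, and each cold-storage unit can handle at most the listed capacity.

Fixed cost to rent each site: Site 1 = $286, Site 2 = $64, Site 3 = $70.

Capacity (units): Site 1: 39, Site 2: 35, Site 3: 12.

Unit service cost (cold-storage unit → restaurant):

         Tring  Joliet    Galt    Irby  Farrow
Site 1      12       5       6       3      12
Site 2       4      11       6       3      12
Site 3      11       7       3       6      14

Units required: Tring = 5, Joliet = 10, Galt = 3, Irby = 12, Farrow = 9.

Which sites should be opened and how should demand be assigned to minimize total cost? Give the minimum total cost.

Open {Site 2, Site 3}: Tring→Site 2 4·5=20, Joliet→Site 3 7·10=70, Galt→Site 2 6·3=18, Irby→Site 2 3·12=36, Farrow→Site 2 12·9=108.
Loads: Site 2 carries 29/35, Site 3 carries 10/12. Service 252; fixed 134; total 386.
Next best feasible plan costs 435.

Minimum total cost: 386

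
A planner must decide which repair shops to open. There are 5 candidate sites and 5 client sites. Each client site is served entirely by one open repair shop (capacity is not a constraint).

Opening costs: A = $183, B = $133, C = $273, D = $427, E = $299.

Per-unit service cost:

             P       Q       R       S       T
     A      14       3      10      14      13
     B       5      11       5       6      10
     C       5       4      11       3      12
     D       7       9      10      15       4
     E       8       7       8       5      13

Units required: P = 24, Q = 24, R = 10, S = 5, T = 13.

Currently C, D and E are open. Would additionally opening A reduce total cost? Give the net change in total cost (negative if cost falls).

No — net change +159 (cost rises by 159).

Current service cost with {C, D, E}: 363.
Adding A: each client site re-picks its cheapest; new service cost 339, saving 24.
Extra fixed cost: 183. Net change = 183 − 24 = 159.
(Totals: 1362 → 1521.)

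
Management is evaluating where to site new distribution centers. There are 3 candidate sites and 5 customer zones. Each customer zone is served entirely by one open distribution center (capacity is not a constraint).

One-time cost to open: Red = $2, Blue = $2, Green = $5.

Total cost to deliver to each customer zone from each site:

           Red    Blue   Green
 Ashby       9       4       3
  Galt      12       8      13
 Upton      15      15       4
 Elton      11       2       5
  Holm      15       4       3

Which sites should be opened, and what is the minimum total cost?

For any fixed open set, each customer zone goes to its cheapest open site; total = fixed + service.
{Blue, Green}: Ashby→Green 3, Galt→Blue 8, Upton→Green 4, Elton→Blue 2, Holm→Green 3. Service 20; fixed 7; total 27.
{Red, Blue, Green}: Ashby→Green 3, Galt→Blue 8, Upton→Green 4, Elton→Blue 2, Holm→Green 3. Service 20; fixed 9; total 29.
{Green}: Ashby→Green 3, Galt→Green 13, Upton→Green 4, Elton→Green 5, Holm→Green 3. Service 28; fixed 5; total 33.
{Red}: service 62 + fixed 2 = 64
No other subset beats 27.

Open Blue and Green; minimum total cost 27.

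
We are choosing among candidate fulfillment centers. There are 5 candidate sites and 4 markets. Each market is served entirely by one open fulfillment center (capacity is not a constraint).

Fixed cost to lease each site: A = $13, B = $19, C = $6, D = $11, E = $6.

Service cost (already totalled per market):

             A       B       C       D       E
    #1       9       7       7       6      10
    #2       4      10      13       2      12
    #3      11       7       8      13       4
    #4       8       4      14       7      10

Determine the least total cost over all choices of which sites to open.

Minimum total cost: 36

For any fixed open set, each market goes to its cheapest open site; total = fixed + service.
{D, E}: #1→D 6, #2→D 2, #3→E 4, #4→D 7. Service 19; fixed 17; total 36.
{D}: service 28 + fixed 11 = 39
{C, D}: #1→D 6, #2→D 2, #3→C 8, #4→D 7. Service 23; fixed 17; total 40.
{A, B, C, D, E}: service 16 + fixed 55 = 71
No other subset beats 36.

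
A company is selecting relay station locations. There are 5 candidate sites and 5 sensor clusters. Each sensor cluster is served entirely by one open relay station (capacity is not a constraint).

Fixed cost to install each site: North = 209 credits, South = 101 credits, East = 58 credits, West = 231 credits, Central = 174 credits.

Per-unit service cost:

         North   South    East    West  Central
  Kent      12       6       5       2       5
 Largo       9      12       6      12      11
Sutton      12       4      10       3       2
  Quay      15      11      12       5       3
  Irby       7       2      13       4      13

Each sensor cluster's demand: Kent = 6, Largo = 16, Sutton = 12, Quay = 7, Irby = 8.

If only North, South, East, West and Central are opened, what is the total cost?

Total cost: 942

Each sensor cluster is assigned to its cheapest site among the open ones.
{North, South, East, West, Central}: Kent→West 2·6=12, Largo→East 6·16=96, Sutton→Central 2·12=24, Quay→Central 3·7=21, Irby→South 2·8=16. Service 169; fixed 773; total 942.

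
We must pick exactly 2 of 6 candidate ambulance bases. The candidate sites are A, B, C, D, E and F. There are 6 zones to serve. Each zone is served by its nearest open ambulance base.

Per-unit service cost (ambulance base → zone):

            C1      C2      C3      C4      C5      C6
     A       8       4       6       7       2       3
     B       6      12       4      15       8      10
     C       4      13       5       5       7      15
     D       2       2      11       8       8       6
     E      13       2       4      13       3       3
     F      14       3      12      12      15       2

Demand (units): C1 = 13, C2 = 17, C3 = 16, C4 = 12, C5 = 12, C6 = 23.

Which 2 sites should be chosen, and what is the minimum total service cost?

Choose C and E; total service cost 315.

With exactly 2 open, each zone uses its cheapest among the chosen.
{C, E}: C1→C 4·13=52, C2→E 2·17=34, C3→E 4·16=64, C4→C 5·12=60, C5→E 3·12=36, C6→E 3·23=69. Service cost 315.
{D, E}: service cost 325
{A, D}: service cost 333
Among all 15 size-2 choices, {C, E} is lowest.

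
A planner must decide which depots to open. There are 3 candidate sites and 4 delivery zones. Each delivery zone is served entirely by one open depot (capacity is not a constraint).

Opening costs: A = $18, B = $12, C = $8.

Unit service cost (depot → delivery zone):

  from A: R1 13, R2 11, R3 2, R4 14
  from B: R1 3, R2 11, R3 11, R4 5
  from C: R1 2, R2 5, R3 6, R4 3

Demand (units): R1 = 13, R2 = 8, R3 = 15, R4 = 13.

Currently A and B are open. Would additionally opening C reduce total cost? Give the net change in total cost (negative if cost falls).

Current service cost with {A, B}: 222.
Adding C: each delivery zone re-picks its cheapest; new service cost 135, saving 87.
Extra fixed cost: 8. Net change = 8 − 87 = -79.
(Totals: 252 → 173.)

Yes — net change −79 (cost falls by 79).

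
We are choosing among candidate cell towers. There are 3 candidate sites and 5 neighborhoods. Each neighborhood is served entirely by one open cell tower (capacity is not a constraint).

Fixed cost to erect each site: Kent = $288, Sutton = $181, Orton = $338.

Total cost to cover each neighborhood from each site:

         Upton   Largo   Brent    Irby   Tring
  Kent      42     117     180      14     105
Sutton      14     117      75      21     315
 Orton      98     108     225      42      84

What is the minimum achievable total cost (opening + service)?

For any fixed open set, each neighborhood goes to its cheapest open site; total = fixed + service.
{Sutton}: Upton→Sutton 14, Largo→Sutton 117, Brent→Sutton 75, Irby→Sutton 21, Tring→Sutton 315. Service 542; fixed 181; total 723.
{Kent}: Upton→Kent 42, Largo→Kent 117, Brent→Kent 180, Irby→Kent 14, Tring→Kent 105. Service 458; fixed 288; total 746.
{Kent, Sutton}: service 325 + fixed 469 = 794
{Kent, Sutton, Orton}: service 295 + fixed 807 = 1102
No other subset beats 723.

Minimum total cost: 723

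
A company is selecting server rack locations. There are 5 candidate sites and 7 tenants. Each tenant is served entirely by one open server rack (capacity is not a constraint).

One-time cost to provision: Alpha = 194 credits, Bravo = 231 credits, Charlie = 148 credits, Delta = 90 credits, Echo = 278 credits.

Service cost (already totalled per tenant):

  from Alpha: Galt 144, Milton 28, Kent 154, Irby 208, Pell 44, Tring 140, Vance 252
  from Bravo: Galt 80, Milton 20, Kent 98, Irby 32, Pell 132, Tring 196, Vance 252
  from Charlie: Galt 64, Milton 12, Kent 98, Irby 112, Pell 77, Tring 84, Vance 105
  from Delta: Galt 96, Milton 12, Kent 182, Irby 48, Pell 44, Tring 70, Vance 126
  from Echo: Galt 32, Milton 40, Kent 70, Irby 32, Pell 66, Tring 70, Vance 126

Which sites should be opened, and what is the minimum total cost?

For any fixed open set, each tenant goes to its cheapest open site; total = fixed + service.
{Delta}: Galt→Delta 96, Milton→Delta 12, Kent→Delta 182, Irby→Delta 48, Pell→Delta 44, Tring→Delta 70, Vance→Delta 126. Service 578; fixed 90; total 668.
{Charlie, Delta}: Galt→Charlie 64, Milton→Charlie 12, Kent→Charlie 98, Irby→Delta 48, Pell→Delta 44, Tring→Delta 70, Vance→Charlie 105. Service 441; fixed 238; total 679.
{Charlie}: service 552 + fixed 148 = 700
{Alpha, Bravo, Charlie, Delta, Echo}: service 365 + fixed 941 = 1306
No other subset beats 668.

Open Delta only; minimum total cost 668.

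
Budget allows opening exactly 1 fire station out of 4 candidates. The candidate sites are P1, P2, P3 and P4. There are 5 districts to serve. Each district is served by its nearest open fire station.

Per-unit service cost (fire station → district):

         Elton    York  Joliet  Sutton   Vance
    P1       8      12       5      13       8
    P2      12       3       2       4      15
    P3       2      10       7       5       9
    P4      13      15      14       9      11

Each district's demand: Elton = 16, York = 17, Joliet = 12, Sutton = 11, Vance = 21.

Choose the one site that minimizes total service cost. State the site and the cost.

With exactly 1 open, each district uses its cheapest among the chosen.
{P3}: Elton→P3 2·16=32, York→P3 10·17=170, Joliet→P3 7·12=84, Sutton→P3 5·11=55, Vance→P3 9·21=189. Service cost 530.
{P2}: service cost 626
{P1}: service cost 703
Among all 4 size-1 choices, {P3} is lowest.

Choose P3 only; total service cost 530.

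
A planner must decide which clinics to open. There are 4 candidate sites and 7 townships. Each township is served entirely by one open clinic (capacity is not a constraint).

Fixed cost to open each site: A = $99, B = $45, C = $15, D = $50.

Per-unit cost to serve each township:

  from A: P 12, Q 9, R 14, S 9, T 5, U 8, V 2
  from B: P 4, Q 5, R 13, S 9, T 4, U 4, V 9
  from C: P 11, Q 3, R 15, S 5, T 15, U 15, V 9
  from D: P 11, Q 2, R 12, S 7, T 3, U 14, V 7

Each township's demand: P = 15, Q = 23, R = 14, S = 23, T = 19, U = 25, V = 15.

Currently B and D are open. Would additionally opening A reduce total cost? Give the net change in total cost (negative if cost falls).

Current service cost with {B, D}: 697.
Adding A: each township re-picks its cheapest; new service cost 622, saving 75.
Extra fixed cost: 99. Net change = 99 − 75 = 24.
(Totals: 792 → 816.)

No — net change +24 (cost rises by 24).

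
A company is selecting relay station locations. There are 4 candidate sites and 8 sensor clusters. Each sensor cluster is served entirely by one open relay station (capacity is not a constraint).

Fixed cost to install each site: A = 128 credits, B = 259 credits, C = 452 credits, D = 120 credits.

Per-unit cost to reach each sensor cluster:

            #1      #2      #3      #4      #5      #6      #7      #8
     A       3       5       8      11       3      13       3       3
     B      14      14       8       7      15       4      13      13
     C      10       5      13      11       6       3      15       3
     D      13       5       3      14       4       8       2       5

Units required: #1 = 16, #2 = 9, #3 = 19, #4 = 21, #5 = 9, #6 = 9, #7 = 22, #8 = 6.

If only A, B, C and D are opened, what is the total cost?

Each sensor cluster is assigned to its cheapest site among the open ones.
{A, B, C, D}: #1→A 3·16=48, #2→A 5·9=45, #3→D 3·19=57, #4→B 7·21=147, #5→A 3·9=27, #6→C 3·9=27, #7→D 2·22=44, #8→A 3·6=18. Service 413; fixed 959; total 1372.

Total cost: 1372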